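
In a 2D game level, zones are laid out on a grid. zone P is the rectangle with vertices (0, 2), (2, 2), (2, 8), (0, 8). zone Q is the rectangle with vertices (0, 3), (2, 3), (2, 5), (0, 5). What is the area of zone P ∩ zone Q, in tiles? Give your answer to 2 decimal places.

|zone P∩zone Q|: x∈[0,2], y∈[3,5] → 2·2 = 4.

4.00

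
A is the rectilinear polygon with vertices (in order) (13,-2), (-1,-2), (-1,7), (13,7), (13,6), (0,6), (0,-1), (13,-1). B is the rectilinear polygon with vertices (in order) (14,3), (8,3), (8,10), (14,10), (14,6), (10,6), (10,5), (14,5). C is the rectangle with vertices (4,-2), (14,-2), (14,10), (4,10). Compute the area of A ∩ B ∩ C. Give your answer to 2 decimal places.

5.00

The intersection is the polygon with vertices (13,6), (10,6), (8,6), (8,7), (13,7).
By the shoelace formula its area is 5.00.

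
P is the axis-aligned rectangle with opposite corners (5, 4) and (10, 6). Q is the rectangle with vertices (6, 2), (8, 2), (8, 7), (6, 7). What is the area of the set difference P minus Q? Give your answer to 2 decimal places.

|P∩Q|: x∈[6,8], y∈[4,6] → 2·2 = 4.
|P| = 10.
|P ∖ Q| = |P| − |P∩Q| = 10 − 4 = 6.00.

6.00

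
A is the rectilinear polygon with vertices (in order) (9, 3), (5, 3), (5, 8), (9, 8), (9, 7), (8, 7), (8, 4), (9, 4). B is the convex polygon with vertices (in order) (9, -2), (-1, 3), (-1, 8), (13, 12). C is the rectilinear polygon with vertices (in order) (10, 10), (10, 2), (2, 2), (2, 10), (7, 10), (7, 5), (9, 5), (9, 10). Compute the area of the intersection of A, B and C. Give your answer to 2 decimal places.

13.00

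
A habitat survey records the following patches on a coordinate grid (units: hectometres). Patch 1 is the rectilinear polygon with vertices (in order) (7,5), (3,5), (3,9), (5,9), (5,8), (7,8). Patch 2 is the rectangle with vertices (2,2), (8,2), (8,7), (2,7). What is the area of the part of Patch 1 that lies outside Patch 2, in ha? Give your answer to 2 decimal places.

6.00

|Patch 1| = 14, |Patch 1∩Patch 2| = 8.
|Patch 1 ∖ Patch 2| = |Patch 1| − |Patch 1∩Patch 2| = 14 − 8 = 6.00.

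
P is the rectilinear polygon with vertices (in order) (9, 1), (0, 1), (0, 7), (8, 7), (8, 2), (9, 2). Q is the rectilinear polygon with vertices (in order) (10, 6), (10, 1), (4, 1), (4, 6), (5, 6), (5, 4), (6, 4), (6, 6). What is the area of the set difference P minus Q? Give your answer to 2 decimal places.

30.00

|P| = 49, |P∩Q| = 19.
|P ∖ Q| = |P| − |P∩Q| = 49 − 19 = 30.00.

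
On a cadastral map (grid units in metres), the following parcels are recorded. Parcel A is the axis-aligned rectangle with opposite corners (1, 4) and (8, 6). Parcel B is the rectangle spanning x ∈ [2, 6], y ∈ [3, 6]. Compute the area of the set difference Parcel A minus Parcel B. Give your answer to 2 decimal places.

|Parcel A∩Parcel B|: x∈[2,6], y∈[4,6] → 4·2 = 8.
|Parcel A| = 14.
|Parcel A ∖ Parcel B| = |Parcel A| − |Parcel A∩Parcel B| = 14 − 8 = 6.00.

6.00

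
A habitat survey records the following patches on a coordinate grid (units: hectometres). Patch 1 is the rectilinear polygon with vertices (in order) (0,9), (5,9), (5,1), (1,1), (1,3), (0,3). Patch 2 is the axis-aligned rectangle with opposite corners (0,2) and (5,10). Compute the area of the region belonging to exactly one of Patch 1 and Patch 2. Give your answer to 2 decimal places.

10.00

|Patch 1| = 38, |Patch 2| = 40, |Patch 1∩Patch 2| = 34.
|Patch 1 △ Patch 2| = |Patch 1| + |Patch 2| − 2·|Patch 1∩Patch 2| = 38 + 40 − 68 = 10.00.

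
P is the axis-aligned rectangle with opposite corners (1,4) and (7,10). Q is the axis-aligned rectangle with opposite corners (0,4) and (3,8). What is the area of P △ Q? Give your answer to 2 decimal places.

|P∩Q|: x∈[1,3], y∈[4,8] → 2·4 = 8.
|P △ Q| = |P| + |Q| − 2·|P∩Q| = 36 + 12 − 16 = 32.00.

32.00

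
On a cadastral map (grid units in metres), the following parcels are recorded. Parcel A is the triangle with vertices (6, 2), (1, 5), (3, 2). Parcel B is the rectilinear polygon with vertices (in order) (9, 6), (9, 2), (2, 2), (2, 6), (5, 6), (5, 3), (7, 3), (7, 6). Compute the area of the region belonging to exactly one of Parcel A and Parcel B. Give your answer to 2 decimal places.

|Parcel A| = 4.5, |Parcel B| = 22, |Parcel A∩Parcel B| = 4.05.
|Parcel A △ Parcel B| = |Parcel A| + |Parcel B| − 2·|Parcel A∩Parcel B| = 4.5 + 22 − 8.1 = 18.40.

18.40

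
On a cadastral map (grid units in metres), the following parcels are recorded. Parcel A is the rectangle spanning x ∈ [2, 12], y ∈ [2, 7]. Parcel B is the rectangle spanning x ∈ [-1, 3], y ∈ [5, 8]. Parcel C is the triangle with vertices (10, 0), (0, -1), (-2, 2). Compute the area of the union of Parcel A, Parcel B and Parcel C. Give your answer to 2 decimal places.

76.00

By inclusion–exclusion:
Individual areas: |Parcel A| = 50, |Parcel B| = 12, |Parcel C| = 16.
|Parcel A∩Parcel B|: x∈[2,3], y∈[5,7] → 1·2 = 2.
|Parcel A∩Parcel C| = 0.
|Parcel B∩Parcel C| = 0.
|Parcel A∩Parcel B∩Parcel C| = 0.
|Parcel A ∪ Parcel B ∪ Parcel C| = 78 − 2 + 0 = 76.00.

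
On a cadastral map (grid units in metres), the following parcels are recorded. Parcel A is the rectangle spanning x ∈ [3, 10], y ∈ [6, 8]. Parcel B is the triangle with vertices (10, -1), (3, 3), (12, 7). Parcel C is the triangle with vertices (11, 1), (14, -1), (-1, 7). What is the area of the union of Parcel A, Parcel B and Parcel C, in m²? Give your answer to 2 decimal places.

By inclusion–exclusion:
Individual areas: |Parcel A| = 14, |Parcel B| = 32, |Parcel C| = 3.
|Parcel A∩Parcel B| = 0.0139.
|Parcel A∩Parcel C| = 0.
|Parcel B∩Parcel C| = 1.6067.
|Parcel A∩Parcel B∩Parcel C| = 0.
|Parcel A ∪ Parcel B ∪ Parcel C| = 49 − 1.6205 + 0 = 47.38.

47.38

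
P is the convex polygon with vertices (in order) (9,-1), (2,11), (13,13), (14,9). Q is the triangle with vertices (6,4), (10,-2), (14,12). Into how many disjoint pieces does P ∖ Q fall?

3

P ∖ Q splits into 3 disjoint pieces (area 0.619, area 49.6105, area 2.4).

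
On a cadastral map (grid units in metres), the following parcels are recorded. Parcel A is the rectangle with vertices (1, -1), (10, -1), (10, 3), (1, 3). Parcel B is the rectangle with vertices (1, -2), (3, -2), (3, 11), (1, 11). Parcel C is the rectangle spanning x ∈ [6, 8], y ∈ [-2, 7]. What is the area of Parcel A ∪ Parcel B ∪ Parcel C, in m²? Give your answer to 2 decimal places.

By inclusion–exclusion:
Individual areas: |Parcel A| = 36, |Parcel B| = 26, |Parcel C| = 18.
|Parcel A∩Parcel B|: x∈[1,3], y∈[-1,3] → 2·4 = 8.
|Parcel A∩Parcel C|: x∈[6,8], y∈[-1,3] → 2·4 = 8.
|Parcel B∩Parcel C| = 0 (no overlap).
|Parcel A∩Parcel B∩Parcel C| = 0.
|Parcel A ∪ Parcel B ∪ Parcel C| = 80 − 16 + 0 = 64.00.

64.00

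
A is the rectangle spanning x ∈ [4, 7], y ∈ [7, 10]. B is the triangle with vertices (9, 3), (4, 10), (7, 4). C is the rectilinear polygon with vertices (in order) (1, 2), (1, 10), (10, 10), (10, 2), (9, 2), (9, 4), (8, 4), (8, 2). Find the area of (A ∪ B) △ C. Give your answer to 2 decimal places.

58.25

|A ∪ B| = 12.5357.
|(A ∪ B) ∩ C| = 12.1429.
|(A ∪ B) △ C| = 12.5357 + 70 − 24.2857 = 58.25.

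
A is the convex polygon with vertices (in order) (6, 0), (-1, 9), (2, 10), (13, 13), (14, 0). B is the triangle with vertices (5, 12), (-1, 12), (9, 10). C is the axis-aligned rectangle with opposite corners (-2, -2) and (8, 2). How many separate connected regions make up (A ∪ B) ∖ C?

(A ∪ B) ∖ C is a single connected region.

1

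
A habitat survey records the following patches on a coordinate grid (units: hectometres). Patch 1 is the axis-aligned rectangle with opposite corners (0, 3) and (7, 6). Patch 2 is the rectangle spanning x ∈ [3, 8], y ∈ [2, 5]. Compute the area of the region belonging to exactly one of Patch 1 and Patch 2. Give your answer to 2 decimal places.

|Patch 1∩Patch 2|: x∈[3,7], y∈[3,5] → 4·2 = 8.
|Patch 1 △ Patch 2| = |Patch 1| + |Patch 2| − 2·|Patch 1∩Patch 2| = 21 + 15 − 16 = 20.00.

20.00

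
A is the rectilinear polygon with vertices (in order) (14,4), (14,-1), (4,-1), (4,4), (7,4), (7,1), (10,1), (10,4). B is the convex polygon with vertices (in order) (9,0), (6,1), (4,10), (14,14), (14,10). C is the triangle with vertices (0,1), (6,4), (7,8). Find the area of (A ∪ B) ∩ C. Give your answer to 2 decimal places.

The region (A ∪ B) ∩ C is the polygon with vertices (4,4), (5.333,4), (4.909,5.909), (7,8), (6,4), (4,3).
By the shoelace formula its area is 4.77.

4.77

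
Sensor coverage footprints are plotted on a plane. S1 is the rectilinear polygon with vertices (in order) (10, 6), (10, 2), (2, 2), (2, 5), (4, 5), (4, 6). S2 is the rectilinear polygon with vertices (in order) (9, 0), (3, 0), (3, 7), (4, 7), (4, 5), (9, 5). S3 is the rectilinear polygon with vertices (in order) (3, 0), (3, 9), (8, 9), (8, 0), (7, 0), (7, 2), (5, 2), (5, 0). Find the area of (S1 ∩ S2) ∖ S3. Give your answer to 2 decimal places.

3.00

|S1 ∩ S2| = 18.
|(S1 ∩ S2) ∩ S3| = 15.
|(S1 ∩ S2) ∖ S3| = 18 − 15 = 3.00.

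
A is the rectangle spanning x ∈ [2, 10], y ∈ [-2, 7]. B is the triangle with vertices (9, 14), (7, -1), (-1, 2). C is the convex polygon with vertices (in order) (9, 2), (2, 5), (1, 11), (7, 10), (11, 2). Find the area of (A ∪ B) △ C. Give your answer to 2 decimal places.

72.22

|A ∪ B| = 96.2375.
|(A ∪ B) ∩ C| = 37.2568.
|(A ∪ B) △ C| = 96.2375 + 50.5 − 74.5137 = 72.22.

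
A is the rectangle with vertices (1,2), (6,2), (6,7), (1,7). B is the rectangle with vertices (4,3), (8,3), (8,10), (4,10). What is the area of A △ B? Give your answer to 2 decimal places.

37.00

|A∩B|: x∈[4,6], y∈[3,7] → 2·4 = 8.
|A △ B| = |A| + |B| − 2·|A∩B| = 25 + 28 − 16 = 37.00.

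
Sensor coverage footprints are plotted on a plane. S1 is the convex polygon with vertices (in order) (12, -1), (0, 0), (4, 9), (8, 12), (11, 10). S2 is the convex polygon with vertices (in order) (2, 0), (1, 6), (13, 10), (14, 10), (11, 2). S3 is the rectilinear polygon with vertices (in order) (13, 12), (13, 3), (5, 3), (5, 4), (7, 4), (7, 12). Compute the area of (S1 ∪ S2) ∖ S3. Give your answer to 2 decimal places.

|S1 ∪ S2| = 115.3277.
|(S1 ∪ S2) ∩ S3| = 44.5304.
|(S1 ∪ S2) ∖ S3| = 115.3277 − 44.5304 = 70.80.

70.80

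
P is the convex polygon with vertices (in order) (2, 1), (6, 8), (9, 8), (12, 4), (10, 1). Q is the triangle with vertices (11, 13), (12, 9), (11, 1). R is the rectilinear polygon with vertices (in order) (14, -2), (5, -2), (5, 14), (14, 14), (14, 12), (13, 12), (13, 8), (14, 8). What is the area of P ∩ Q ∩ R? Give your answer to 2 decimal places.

The intersection is the polygon with vertices (11.231,2.846), (11,2.5), (11,5.333), (11.464,4.714).
By the shoelace formula its area is 0.83.

0.83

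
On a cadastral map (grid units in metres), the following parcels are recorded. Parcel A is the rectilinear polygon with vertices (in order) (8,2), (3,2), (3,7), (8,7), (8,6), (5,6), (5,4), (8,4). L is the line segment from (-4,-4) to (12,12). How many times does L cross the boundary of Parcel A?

The segment meets the boundary at (6,6), (5,5), (3,3), (7,7).

4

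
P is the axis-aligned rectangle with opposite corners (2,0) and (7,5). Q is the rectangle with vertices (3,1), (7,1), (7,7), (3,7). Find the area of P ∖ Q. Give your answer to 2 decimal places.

|P∩Q|: x∈[3,7], y∈[1,5] → 4·4 = 16.
|P| = 25.
|P ∖ Q| = |P| − |P∩Q| = 25 − 16 = 9.00.

9.00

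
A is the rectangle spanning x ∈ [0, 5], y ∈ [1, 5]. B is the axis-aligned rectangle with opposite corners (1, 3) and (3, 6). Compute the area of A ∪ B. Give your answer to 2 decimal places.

22.00

By inclusion–exclusion:
Individual areas: |A| = 20, |B| = 6.
|A∩B|: x∈[1,3], y∈[3,5] → 2·2 = 4.
|A ∪ B| = 26 − 4 = 22.00.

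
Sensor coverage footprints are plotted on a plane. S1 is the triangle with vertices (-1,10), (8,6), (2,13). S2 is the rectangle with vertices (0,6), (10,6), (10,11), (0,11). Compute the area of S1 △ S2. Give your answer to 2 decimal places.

39.37

|S1| = 19.5, |S2| = 50, |S1∩S2| = 15.0635.
|S1 △ S2| = |S1| + |S2| − 2·|S1∩S2| = 19.5 + 50 − 30.127 = 39.37.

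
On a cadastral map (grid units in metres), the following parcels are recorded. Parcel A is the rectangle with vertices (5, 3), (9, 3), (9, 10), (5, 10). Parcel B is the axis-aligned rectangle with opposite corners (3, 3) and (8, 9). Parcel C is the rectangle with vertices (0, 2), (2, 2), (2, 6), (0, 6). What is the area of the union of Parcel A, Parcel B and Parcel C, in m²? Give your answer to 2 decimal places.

48.00

By inclusion–exclusion:
Individual areas: |Parcel A| = 28, |Parcel B| = 30, |Parcel C| = 8.
|Parcel A∩Parcel B|: x∈[5,8], y∈[3,9] → 3·6 = 18.
|Parcel A∩Parcel C| = 0 (no overlap).
|Parcel B∩Parcel C| = 0 (no overlap).
|Parcel A∩Parcel B∩Parcel C| = 0.
|Parcel A ∪ Parcel B ∪ Parcel C| = 66 − 18 + 0 = 48.00.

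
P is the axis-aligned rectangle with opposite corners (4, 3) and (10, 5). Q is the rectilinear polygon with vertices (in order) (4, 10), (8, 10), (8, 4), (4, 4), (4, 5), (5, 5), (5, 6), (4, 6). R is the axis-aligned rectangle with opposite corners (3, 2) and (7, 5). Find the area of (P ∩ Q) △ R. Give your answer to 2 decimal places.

|P ∩ Q| = 4.
|(P ∩ Q) ∩ R| = 3.
|(P ∩ Q) △ R| = 4 + 12 − 6 = 10.00.

10.00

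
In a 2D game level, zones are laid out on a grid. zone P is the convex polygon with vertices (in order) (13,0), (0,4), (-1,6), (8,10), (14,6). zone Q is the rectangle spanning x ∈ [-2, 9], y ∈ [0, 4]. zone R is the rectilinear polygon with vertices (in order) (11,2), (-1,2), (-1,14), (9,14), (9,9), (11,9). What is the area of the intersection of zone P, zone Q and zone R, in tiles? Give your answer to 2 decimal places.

11.50

The intersection is the polygon with vertices (9,4), (9,2), (6.5,2), (0,4).
By the shoelace formula its area is 11.50.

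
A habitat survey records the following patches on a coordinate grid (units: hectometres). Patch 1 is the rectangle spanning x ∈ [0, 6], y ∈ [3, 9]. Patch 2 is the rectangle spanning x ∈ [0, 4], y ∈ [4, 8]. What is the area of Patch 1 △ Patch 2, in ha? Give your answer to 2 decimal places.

|Patch 1∩Patch 2|: x∈[0,4], y∈[4,8] → 4·4 = 16.
|Patch 1 △ Patch 2| = |Patch 1| + |Patch 2| − 2·|Patch 1∩Patch 2| = 36 + 16 − 32 = 20.00.

20.00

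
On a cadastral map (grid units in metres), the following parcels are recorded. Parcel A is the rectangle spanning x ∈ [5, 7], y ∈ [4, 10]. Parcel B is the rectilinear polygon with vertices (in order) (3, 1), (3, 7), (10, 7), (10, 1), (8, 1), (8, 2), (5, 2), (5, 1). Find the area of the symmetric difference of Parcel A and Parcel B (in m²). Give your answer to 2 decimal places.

39.00

|Parcel A| = 12, |Parcel B| = 39, |Parcel A∩Parcel B| = 6.
|Parcel A △ Parcel B| = |Parcel A| + |Parcel B| − 2·|Parcel A∩Parcel B| = 12 + 39 − 12 = 39.00.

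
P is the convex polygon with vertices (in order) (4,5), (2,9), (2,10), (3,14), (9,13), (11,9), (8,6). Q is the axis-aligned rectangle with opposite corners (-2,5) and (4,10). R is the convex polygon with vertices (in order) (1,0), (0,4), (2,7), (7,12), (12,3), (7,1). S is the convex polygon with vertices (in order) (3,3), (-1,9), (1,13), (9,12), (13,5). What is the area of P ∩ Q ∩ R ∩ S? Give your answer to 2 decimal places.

2.67

The intersection is the polygon with vertices (2.667,7.667), (4,9), (4,5).
By the shoelace formula its area is 2.67.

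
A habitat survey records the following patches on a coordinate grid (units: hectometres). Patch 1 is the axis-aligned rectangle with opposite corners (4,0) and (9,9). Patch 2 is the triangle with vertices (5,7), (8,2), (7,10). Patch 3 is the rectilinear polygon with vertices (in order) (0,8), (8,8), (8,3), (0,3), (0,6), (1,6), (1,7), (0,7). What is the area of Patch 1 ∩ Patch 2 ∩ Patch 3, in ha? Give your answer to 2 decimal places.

The intersection is the polygon with vertices (7.875,3), (7.4,3), (5,7), (5.667,8), (7.25,8).
By the shoelace formula its area is 7.68.

7.68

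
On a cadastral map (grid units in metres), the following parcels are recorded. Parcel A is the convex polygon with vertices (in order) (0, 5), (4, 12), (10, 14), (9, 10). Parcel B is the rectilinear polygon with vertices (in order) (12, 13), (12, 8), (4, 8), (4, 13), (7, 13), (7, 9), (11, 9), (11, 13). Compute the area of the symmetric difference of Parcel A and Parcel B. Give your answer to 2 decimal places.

|Parcel A| = 32.5, |Parcel B| = 24, |Parcel A∩Parcel B| = 12.8.
|Parcel A △ Parcel B| = |Parcel A| + |Parcel B| − 2·|Parcel A∩Parcel B| = 32.5 + 24 − 25.6 = 30.90.

30.90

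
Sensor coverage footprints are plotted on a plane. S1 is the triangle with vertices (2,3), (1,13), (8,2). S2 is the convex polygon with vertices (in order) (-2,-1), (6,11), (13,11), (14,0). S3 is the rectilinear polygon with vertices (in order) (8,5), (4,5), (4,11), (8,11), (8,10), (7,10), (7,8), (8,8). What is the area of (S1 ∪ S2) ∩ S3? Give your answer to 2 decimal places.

|S1 ∪ S2| = 141.2679.
|(S1 ∪ S2) ∩ S3| = 19.01.

19.01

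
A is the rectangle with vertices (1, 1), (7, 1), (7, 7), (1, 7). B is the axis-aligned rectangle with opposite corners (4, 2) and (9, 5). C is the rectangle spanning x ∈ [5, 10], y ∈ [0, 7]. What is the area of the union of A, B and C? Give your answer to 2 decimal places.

59.00

By inclusion–exclusion:
Individual areas: |A| = 36, |B| = 15, |C| = 35.
|A∩B|: x∈[4,7], y∈[2,5] → 3·3 = 9.
|A∩C|: x∈[5,7], y∈[1,7] → 2·6 = 12.
|B∩C|: x∈[5,9], y∈[2,5] → 4·3 = 12.
|A∩B∩C| = 6.
|A ∪ B ∪ C| = 86 − 33 + 6 = 59.00.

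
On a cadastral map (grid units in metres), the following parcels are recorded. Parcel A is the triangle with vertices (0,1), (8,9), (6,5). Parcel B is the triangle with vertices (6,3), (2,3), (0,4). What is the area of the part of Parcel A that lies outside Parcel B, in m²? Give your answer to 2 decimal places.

|Parcel A| = 8, |Parcel A∩Parcel B| = 0.5429.
|Parcel A ∖ Parcel B| = |Parcel A| − |Parcel A∩Parcel B| = 8 − 0.5429 = 7.46.

7.46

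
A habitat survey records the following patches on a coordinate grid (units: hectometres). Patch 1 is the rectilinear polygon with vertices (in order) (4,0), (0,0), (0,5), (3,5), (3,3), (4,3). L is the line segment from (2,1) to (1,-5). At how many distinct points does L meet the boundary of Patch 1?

The segment meets the boundary at (1.833,0).

1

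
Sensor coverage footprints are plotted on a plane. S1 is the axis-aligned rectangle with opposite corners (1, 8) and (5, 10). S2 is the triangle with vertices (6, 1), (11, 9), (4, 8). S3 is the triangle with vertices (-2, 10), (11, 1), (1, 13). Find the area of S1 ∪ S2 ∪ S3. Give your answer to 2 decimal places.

51.50

By inclusion–exclusion:
Individual areas: |S1| = 8, |S2| = 25.5, |S3| = 33.
|S1∩S2| = 0.0714.
|S1∩S3| = 6.65.
|S2∩S3| = 8.3514.
|S1∩S2∩S3| = 0.0714.
|S1 ∪ S2 ∪ S3| = 66.5 − 15.0728 + 0.0714 = 51.50.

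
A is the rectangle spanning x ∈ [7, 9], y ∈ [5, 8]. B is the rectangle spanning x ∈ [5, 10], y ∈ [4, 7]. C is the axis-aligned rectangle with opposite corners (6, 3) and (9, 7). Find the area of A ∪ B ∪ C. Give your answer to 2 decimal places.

20.00

By inclusion–exclusion:
Individual areas: |A| = 6, |B| = 15, |C| = 12.
|A∩B|: x∈[7,9], y∈[5,7] → 2·2 = 4.
|A∩C|: x∈[7,9], y∈[5,7] → 2·2 = 4.
|B∩C|: x∈[6,9], y∈[4,7] → 3·3 = 9.
|A∩B∩C| = 4.
|A ∪ B ∪ C| = 33 − 17 + 4 = 20.00.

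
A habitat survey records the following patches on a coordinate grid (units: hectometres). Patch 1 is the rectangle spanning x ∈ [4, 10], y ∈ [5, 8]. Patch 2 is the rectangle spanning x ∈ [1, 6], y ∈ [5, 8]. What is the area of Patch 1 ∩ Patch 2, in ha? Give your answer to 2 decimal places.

6.00

|Patch 1∩Patch 2|: x∈[4,6], y∈[5,8] → 2·3 = 6.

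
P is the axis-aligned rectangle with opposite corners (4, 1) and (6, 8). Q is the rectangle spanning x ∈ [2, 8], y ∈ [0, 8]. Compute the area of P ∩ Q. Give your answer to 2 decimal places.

|P∩Q|: x∈[4,6], y∈[1,8] → 2·7 = 14.

14.00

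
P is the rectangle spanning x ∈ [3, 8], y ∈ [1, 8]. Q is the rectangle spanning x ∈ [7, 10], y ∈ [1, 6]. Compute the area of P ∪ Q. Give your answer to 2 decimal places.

By inclusion–exclusion:
Individual areas: |P| = 35, |Q| = 15.
|P∩Q|: x∈[7,8], y∈[1,6] → 1·5 = 5.
|P ∪ Q| = 50 − 5 = 45.00.

45.00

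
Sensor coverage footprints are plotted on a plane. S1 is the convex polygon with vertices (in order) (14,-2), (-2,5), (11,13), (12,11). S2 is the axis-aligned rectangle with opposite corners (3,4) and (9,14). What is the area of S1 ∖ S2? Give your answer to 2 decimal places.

78.46

|S1| = 114, |S1∩S2| = 35.5385.
|S1 ∖ S2| = |S1| − |S1∩S2| = 114 − 35.5385 = 78.46.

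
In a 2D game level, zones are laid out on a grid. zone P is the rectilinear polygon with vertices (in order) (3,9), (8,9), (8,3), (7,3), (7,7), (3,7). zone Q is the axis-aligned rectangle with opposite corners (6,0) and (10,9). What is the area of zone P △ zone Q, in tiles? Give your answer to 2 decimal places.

|zone P| = 14, |zone Q| = 36, |zone P∩zone Q| = 8.
|zone P △ zone Q| = |zone P| + |zone Q| − 2·|zone P∩zone Q| = 14 + 36 − 16 = 34.00.

34.00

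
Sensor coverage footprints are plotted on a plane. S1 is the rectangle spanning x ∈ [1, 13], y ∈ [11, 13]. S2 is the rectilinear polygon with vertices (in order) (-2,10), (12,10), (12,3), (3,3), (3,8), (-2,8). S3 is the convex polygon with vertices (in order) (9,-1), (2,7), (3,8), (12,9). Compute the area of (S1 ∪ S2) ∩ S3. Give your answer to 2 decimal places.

40.53

The region (S1 ∪ S2) ∩ S3 is the polygon with vertices (5.5,3), (3,5.857), (3,8), (12,9), (10.2,3).
By the shoelace formula its area is 40.53.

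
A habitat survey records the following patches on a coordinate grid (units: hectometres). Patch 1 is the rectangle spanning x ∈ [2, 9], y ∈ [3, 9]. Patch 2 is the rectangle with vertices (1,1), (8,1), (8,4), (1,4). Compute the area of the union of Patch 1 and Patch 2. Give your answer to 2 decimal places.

57.00

By inclusion–exclusion:
Individual areas: |Patch 1| = 42, |Patch 2| = 21.
|Patch 1∩Patch 2|: x∈[2,8], y∈[3,4] → 6·1 = 6.
|Patch 1 ∪ Patch 2| = 63 − 6 = 57.00.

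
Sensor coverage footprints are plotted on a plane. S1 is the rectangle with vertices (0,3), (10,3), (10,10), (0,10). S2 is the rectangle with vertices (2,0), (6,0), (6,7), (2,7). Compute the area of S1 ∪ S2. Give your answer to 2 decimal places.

By inclusion–exclusion:
Individual areas: |S1| = 70, |S2| = 28.
|S1∩S2|: x∈[2,6], y∈[3,7] → 4·4 = 16.
|S1 ∪ S2| = 98 − 16 = 82.00.

82.00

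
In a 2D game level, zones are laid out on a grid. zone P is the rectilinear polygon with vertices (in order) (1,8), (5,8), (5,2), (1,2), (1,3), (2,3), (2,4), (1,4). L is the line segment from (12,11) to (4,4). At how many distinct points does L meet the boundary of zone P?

1

The segment meets the boundary at (5,4.875).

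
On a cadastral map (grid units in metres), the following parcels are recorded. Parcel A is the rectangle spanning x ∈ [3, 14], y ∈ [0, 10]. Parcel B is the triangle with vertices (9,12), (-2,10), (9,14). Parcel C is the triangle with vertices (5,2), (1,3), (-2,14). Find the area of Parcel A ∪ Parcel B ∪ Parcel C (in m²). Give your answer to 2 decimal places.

By inclusion–exclusion:
Individual areas: |Parcel A| = 110, |Parcel B| = 11, |Parcel C| = 20.5.
|Parcel A∩Parcel B| = 0.
|Parcel A∩Parcel C| = 2.9286.
|Parcel B∩Parcel C| = 0.2754.
|Parcel A∩Parcel B∩Parcel C| = 0.
|Parcel A ∪ Parcel B ∪ Parcel C| = 141.5 − 3.204 + 0 = 138.30.

138.30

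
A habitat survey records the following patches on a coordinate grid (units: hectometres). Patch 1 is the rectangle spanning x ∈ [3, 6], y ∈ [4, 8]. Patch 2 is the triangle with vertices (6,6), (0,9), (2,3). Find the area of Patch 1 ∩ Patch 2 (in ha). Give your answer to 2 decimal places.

The intersection is the polygon with vertices (3,4), (3,7.5), (6,6), (3.333,4).
By the shoelace formula its area is 5.58.

5.58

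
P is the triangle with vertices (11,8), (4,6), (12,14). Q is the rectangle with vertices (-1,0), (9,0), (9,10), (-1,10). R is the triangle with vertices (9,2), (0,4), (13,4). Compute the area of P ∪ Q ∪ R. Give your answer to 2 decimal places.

115.57

By inclusion–exclusion:
Individual areas: |P| = 20, |Q| = 100, |R| = 13.
|P∩Q| = 8.4286.
|P∩R| = 0.
|Q∩R| = 9.
|P∩Q∩R| = 0.
|P ∪ Q ∪ R| = 133 − 17.4286 + 0 = 115.57.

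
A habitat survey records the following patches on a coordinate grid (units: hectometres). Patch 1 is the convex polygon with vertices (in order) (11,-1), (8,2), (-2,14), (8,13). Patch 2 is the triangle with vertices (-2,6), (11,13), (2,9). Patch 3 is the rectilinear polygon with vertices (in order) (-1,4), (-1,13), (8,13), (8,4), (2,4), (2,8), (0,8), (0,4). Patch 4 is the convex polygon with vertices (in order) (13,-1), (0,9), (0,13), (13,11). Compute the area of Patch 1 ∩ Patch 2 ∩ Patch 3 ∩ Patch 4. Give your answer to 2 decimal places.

3.08

The intersection is the polygon with vertices (8,11.385), (2.602,8.478), (2.122,9.054), (8,11.667).
By the shoelace formula its area is 3.08.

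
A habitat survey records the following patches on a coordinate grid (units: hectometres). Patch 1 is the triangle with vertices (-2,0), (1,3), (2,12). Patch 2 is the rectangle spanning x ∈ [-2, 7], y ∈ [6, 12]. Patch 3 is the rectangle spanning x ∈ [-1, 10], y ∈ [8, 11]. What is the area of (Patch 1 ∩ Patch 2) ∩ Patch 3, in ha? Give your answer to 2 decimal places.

The region (Patch 1 ∩ Patch 2) ∩ Patch 3 is the polygon with vertices (1.667,11), (1.889,11), (1.556,8), (0.667,8).
By the shoelace formula its area is 1.67.

1.67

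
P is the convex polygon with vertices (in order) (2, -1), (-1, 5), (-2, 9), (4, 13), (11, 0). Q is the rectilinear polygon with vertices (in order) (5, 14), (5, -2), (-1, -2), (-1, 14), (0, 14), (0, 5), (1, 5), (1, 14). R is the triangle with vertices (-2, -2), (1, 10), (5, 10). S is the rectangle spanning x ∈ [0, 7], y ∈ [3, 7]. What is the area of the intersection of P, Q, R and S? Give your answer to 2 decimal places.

6.33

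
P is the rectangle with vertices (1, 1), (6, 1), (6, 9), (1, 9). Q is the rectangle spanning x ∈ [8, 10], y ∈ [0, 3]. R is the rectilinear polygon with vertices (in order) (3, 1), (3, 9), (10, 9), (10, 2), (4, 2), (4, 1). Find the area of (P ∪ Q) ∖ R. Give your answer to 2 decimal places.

|P ∪ Q| = 46.
|(P ∪ Q) ∩ R| = 24.
|(P ∪ Q) ∖ R| = 46 − 24 = 22.00.

22.00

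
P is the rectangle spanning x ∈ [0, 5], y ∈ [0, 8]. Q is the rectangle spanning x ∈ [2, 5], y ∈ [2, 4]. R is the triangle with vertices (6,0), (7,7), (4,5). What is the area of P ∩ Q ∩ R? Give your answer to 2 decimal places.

The intersection is the polygon with vertices (5,4), (5,2.5), (4.4,4).
By the shoelace formula its area is 0.45.

0.45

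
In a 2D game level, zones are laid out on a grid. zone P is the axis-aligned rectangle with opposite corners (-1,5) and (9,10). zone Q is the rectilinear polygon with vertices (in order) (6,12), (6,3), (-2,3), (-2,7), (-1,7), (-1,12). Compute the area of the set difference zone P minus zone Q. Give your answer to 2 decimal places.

15.00

|zone P| = 50, |zone P∩zone Q| = 35.
|zone P ∖ zone Q| = |zone P| − |zone P∩zone Q| = 50 − 35 = 15.00.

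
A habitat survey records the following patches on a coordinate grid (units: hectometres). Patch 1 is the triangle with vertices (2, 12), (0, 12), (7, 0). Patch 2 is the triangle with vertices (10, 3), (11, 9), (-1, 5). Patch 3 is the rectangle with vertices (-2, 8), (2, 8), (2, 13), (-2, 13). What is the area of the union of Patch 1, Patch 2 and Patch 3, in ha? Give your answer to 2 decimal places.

By inclusion–exclusion:
Individual areas: |Patch 1| = 12, |Patch 2| = 34, |Patch 3| = 20.
|Patch 1∩Patch 2| = 2.3328.
|Patch 1∩Patch 3| = 3.4286.
|Patch 2∩Patch 3| = 0.
|Patch 1∩Patch 2∩Patch 3| = 0.
|Patch 1 ∪ Patch 2 ∪ Patch 3| = 66 − 5.7614 + 0 = 60.24.

60.24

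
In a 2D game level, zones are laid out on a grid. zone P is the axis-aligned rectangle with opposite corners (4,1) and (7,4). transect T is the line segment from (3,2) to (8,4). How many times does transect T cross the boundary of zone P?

2

The segment meets the boundary at (7,3.6), (4,2.4).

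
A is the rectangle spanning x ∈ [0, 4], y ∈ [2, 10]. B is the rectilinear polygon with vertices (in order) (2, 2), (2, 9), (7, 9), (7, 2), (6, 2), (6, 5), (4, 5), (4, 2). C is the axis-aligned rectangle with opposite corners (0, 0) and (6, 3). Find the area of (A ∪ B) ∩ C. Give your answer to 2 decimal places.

|A ∪ B| = 47.
|(A ∪ B) ∩ C| = 4.00.

4.00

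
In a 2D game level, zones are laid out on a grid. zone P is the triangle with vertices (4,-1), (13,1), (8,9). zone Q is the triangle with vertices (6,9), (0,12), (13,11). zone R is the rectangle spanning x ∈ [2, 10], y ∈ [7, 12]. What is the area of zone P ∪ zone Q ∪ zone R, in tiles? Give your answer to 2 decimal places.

By inclusion–exclusion:
Individual areas: |zone P| = 41, |zone Q| = 16.5, |zone R| = 40.
|zone P∩zone Q| = 0.
|zone P∩zone R| = 2.05.
|zone Q∩zone R| = 14.022.
|zone P∩zone Q∩zone R| = 0.
|zone P ∪ zone Q ∪ zone R| = 97.5 − 16.072 + 0 = 81.43.

81.43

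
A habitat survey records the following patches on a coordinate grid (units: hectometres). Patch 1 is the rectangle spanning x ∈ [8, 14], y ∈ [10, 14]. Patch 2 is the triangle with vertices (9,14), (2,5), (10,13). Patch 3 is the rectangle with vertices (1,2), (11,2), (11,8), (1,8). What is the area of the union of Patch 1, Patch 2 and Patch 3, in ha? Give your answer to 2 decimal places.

By inclusion–exclusion:
Individual areas: |Patch 1| = 24, |Patch 2| = 8, |Patch 3| = 60.
|Patch 1∩Patch 2| = 2.8571.
|Patch 1∩Patch 3| = 0 (no overlap).
|Patch 2∩Patch 3| = 1.
|Patch 1∩Patch 2∩Patch 3| = 0.
|Patch 1 ∪ Patch 2 ∪ Patch 3| = 92 − 3.8571 + 0 = 88.14.

88.14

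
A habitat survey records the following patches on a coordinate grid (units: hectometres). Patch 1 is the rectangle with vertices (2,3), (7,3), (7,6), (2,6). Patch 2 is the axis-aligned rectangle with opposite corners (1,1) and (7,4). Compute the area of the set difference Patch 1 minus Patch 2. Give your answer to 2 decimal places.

|Patch 1∩Patch 2|: x∈[2,7], y∈[3,4] → 5·1 = 5.
|Patch 1| = 15.
|Patch 1 ∖ Patch 2| = |Patch 1| − |Patch 1∩Patch 2| = 15 − 5 = 10.00.

10.00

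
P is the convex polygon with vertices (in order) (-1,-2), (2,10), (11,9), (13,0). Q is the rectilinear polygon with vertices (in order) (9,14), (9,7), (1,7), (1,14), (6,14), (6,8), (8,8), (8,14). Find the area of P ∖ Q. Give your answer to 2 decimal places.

|P| = 120.5, |P∩Q| = 16.5139.
|P ∖ Q| = |P| − |P∩Q| = 120.5 − 16.5139 = 103.99.

103.99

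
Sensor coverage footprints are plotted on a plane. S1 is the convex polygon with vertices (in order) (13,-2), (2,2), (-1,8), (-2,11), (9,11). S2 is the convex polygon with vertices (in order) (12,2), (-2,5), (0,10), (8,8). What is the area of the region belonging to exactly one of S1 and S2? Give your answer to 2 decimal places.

|S1| = 114.5, |S2| = 58, |S1∩S2| = 53.7097.
|S1 △ S2| = |S1| + |S2| − 2·|S1∩S2| = 114.5 + 58 − 107.4194 = 65.08.

65.08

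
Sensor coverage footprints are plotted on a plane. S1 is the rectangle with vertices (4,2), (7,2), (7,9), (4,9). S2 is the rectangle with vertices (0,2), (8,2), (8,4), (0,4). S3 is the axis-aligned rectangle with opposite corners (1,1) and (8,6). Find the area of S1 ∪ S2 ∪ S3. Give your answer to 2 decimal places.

By inclusion–exclusion:
Individual areas: |S1| = 21, |S2| = 16, |S3| = 35.
|S1∩S2|: x∈[4,7], y∈[2,4] → 3·2 = 6.
|S1∩S3|: x∈[4,7], y∈[2,6] → 3·4 = 12.
|S2∩S3|: x∈[1,8], y∈[2,4] → 7·2 = 14.
|S1∩S2∩S3| = 6.
|S1 ∪ S2 ∪ S3| = 72 − 32 + 6 = 46.00.

46.00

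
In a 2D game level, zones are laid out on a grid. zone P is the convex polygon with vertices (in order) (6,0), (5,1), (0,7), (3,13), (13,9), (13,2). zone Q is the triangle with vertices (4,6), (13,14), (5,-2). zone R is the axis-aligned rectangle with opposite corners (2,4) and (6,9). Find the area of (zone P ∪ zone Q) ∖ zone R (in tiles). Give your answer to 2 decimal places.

|zone P ∪ zone Q| = 119.1517.
|(zone P ∪ zone Q) ∩ zone R| = 19.85.
|(zone P ∪ zone Q) ∖ zone R| = 119.1517 − 19.85 = 99.30.

99.30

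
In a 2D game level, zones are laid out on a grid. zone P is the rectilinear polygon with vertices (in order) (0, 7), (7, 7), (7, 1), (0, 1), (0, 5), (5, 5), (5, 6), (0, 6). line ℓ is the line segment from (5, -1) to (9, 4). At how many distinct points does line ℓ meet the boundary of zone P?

2

The segment meets the boundary at (7,1.5), (6.6,1).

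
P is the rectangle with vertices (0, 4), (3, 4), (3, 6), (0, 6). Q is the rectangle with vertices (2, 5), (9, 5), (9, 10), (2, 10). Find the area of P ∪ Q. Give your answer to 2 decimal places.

By inclusion–exclusion:
Individual areas: |P| = 6, |Q| = 35.
|P∩Q|: x∈[2,3], y∈[5,6] → 1·1 = 1.
|P ∪ Q| = 41 − 1 = 40.00.

40.00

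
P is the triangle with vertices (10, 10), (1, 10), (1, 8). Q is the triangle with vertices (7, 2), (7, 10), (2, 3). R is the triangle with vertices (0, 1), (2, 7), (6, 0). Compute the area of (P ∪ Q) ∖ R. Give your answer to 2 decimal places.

|P ∪ Q| = 28.8113.
|(P ∪ Q) ∩ R| = 2.6216.
|(P ∪ Q) ∖ R| = 28.8113 − 2.6216 = 26.19.

26.19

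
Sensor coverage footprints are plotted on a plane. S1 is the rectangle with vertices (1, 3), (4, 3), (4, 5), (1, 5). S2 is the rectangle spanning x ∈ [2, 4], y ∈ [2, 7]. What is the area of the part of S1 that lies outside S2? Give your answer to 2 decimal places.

|S1∩S2|: x∈[2,4], y∈[3,5] → 2·2 = 4.
|S1| = 6.
|S1 ∖ S2| = |S1| − |S1∩S2| = 6 − 4 = 2.00.

2.00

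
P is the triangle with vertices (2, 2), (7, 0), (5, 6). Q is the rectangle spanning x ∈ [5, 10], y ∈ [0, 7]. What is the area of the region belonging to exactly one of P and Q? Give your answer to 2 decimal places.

37.60

|P| = 13, |Q| = 35, |P∩Q| = 5.2.
|P △ Q| = |P| + |Q| − 2·|P∩Q| = 13 + 35 − 10.4 = 37.60.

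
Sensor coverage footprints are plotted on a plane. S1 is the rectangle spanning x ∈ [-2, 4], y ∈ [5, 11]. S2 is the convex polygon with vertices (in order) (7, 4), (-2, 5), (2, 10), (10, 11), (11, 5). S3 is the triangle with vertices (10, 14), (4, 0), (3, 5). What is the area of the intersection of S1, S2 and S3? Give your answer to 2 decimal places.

The intersection is the polygon with vertices (3,5), (4,6.286), (4,5).
By the shoelace formula its area is 0.64.

0.64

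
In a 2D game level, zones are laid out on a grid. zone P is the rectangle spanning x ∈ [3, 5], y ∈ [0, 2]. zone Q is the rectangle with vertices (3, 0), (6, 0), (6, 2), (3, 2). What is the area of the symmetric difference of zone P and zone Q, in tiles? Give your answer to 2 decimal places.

|zone P∩zone Q|: x∈[3,5], y∈[0,2] → 2·2 = 4.
|zone P △ zone Q| = |zone P| + |zone Q| − 2·|zone P∩zone Q| = 4 + 6 − 8 = 2.00.

2.00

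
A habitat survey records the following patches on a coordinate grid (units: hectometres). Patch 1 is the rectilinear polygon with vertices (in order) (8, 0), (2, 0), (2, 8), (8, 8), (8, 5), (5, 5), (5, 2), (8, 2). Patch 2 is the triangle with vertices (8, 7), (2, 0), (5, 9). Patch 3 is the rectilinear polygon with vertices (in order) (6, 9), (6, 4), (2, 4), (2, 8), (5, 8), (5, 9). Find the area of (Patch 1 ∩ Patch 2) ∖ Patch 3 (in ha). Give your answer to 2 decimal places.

7.62

|Patch 1 ∩ Patch 2| = 14.619.
|(Patch 1 ∩ Patch 2) ∩ Patch 3| = 7.
|(Patch 1 ∩ Patch 2) ∖ Patch 3| = 14.619 − 7 = 7.62.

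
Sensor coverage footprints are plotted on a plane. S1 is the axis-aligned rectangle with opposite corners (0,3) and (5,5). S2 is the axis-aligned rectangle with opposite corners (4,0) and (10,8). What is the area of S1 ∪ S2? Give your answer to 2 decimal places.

56.00

By inclusion–exclusion:
Individual areas: |S1| = 10, |S2| = 48.
|S1∩S2|: x∈[4,5], y∈[3,5] → 1·2 = 2.
|S1 ∪ S2| = 58 − 2 = 56.00.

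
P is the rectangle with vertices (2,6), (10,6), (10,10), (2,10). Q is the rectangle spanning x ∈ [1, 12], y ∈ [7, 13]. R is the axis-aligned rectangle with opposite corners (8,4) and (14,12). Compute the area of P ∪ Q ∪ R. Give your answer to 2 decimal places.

By inclusion–exclusion:
Individual areas: |P| = 32, |Q| = 66, |R| = 48.
|P∩Q|: x∈[2,10], y∈[7,10] → 8·3 = 24.
|P∩R|: x∈[8,10], y∈[6,10] → 2·4 = 8.
|Q∩R|: x∈[8,12], y∈[7,12] → 4·5 = 20.
|P∩Q∩R| = 6.
|P ∪ Q ∪ R| = 146 − 52 + 6 = 100.00.

100.00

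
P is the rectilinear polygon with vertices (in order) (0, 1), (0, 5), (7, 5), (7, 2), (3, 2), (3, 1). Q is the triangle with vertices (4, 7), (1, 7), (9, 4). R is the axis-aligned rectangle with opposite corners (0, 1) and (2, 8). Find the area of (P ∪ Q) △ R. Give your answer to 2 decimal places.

26.04

|P ∪ Q| = 28.4167.
|(P ∪ Q) ∩ R| = 8.1875.
|(P ∪ Q) △ R| = 28.4167 + 14 − 16.375 = 26.04.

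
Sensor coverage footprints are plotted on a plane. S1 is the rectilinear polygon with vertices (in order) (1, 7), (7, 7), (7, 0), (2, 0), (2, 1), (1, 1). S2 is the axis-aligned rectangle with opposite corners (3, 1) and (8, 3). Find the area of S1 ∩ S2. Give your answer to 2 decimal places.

8.00

The intersection is the polygon with vertices (7,1), (3,1), (3,3), (7,3).
By the shoelace formula its area is 8.00.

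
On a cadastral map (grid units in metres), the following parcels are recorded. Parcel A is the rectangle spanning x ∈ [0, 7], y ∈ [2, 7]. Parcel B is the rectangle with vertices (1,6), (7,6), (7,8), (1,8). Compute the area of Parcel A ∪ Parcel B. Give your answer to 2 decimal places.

By inclusion–exclusion:
Individual areas: |Parcel A| = 35, |Parcel B| = 12.
|Parcel A∩Parcel B|: x∈[1,7], y∈[6,7] → 6·1 = 6.
|Parcel A ∪ Parcel B| = 47 − 6 = 41.00.

41.00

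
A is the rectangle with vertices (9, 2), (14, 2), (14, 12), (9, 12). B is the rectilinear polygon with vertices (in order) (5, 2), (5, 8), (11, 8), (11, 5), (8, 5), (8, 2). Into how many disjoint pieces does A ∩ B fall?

1

A ∩ B is a single connected region.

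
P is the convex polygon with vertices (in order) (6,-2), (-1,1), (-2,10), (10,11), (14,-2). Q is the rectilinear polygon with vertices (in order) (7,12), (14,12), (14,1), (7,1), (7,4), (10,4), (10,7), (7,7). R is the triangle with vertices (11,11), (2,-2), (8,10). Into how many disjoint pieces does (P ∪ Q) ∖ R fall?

(P ∪ Q) ∖ R is a single connected region.

1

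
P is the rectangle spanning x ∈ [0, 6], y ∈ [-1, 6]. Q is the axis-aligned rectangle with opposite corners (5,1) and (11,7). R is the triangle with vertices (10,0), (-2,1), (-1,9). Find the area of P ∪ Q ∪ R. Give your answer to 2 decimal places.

By inclusion–exclusion:
Individual areas: |P| = 42, |Q| = 36, |R| = 48.5.
|P∩Q|: x∈[5,6], y∈[1,6] → 1·5 = 5.
|P∩R| = 27.9545.
|Q∩R| = 5.8384.
|P∩Q∩R| = 2.6818.
|P ∪ Q ∪ R| = 126.5 − 38.7929 + 2.6818 = 90.39.

90.39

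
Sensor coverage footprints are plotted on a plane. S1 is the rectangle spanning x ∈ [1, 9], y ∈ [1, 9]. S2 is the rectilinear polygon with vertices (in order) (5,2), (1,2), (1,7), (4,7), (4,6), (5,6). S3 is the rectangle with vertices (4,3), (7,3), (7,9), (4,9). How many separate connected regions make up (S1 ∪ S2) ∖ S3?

(S1 ∪ S2) ∖ S3 is a single connected region.

1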